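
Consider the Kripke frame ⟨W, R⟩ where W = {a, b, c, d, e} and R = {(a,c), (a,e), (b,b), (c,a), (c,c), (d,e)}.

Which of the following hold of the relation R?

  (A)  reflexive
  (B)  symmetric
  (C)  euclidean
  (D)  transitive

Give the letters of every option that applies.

none

(A) not reflexive: not a R a.
(B) not symmetric: a R e but not e R a.
(C) not euclidean: a R c and a R e but not c R e.
(D) not transitive: a R c and c R a but not a R a.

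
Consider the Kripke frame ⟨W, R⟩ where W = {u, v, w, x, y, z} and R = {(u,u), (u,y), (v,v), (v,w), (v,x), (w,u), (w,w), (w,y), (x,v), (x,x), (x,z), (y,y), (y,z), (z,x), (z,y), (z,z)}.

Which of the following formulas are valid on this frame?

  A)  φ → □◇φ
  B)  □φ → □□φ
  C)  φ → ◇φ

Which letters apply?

C

R is reflexive: each world relates to itself.
R is not symmetric: u R y but not y R u.
R is not transitive: u R y and y R z but not u R z.
(A) φ → □◇φ (axiom B) characterises the symmetric frames. R is not symmetric — not valid.
(B) axiom 4: valid iff R is transitive. R is not transitive — not valid.
(C) φ → ◇φ is the dual of axiom T; it is valid on a frame exactly when R is reflexive. R is reflexive, so valid.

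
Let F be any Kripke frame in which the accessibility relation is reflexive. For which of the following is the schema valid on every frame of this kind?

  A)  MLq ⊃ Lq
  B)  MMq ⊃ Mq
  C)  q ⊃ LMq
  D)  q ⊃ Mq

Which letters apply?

D

A reflexive relation is serial.
(A) MLq ⊃ Lq is the dual of axiom 5, which corresponds to the euclidean property. Such an R need not be euclidean — not valid.
(B) MMq ⊃ Mq is the dual of axiom 4, which corresponds to transitivity. Such an R need not be transitive — not valid.
(C) q ⊃ LMq (axiom B) characterises the symmetric frames. Such an R need not be symmetric — not valid.
(D) q ⊃ Mq (the dual of axiom T) characterises the reflexive frames. Every such R is reflexive — valid.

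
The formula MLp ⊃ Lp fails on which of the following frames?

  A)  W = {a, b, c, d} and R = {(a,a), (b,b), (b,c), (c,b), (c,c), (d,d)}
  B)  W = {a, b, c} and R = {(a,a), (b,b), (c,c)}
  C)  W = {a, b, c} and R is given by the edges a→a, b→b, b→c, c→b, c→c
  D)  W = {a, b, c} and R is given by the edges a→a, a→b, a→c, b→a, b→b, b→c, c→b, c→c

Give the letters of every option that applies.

The schema MLp ⊃ Lp is the dual of axiom 5; it is valid on a frame iff R is euclidean.
(A) R is euclidean (any two R-successors of the same world are R-related), so the schema is valid here.
(B) R is euclidean (any two R-successors of the same world are R-related), so the schema is valid here.
(C) R is euclidean (any two R-successors of the same world are R-related), so the schema is valid here.
(D) R is not euclidean (a R c and a R a but not c R a), so the schema fails here.

D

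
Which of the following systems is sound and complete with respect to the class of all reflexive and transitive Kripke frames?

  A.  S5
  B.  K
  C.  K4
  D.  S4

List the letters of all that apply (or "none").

D

(A) S5 is determined by the class of reflexive, symmetric, and transitive frames.
(B) K is determined by the class of arbitrary frames.
(C) K4 is determined by the class of transitive frames.
(D) S4 is determined by exactly this class.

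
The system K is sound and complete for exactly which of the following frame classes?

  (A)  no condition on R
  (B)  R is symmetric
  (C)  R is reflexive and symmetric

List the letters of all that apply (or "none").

A

(A) K is sound and complete for exactly this class.
(B) this class determines KB, not K.
(C) this class determines B (= KTB), not K.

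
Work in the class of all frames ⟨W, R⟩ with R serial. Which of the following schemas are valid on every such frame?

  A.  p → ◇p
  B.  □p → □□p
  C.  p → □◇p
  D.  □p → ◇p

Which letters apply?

D

(A) p → ◇p (the dual of axiom T) characterises the reflexive frames. Such an R need not be reflexive — not valid.
(B) □p → □□p is axiom 4, which corresponds to transitivity. Such an R need not be transitive — not valid.
(C) p → □◇p is axiom B, which corresponds to symmetry. Such an R need not be symmetric — not valid.
(D) axiom D: valid iff R is serial. Every such R is serial — valid.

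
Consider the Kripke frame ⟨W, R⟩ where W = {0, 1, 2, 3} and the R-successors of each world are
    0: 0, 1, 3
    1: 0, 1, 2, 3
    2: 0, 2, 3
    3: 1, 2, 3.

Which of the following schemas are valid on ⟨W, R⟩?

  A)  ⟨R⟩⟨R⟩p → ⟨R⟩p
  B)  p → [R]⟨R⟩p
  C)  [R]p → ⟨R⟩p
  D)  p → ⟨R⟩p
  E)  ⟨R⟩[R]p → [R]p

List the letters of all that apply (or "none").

C, D

R is reflexive: each world relates to itself.
R is not symmetric: 0 R 3 but not 3 R 0.
R is not transitive: 0 R 1 and 1 R 2 but not 0 R 2.
R is not euclidean: 0 R 3 and 0 R 0 but not 3 R 0.
R is serial: every world has an R-successor.
(A) ⟨R⟩⟨R⟩p → ⟨R⟩p is the dual of axiom 4; it is valid on a frame exactly when R is transitive. R is not transitive, so not valid.
(B) axiom B: valid iff R is symmetric. R is not symmetric — not valid.
(C) [R]p → ⟨R⟩p is axiom D, which corresponds to seriality. R is serial — valid.
(D) the dual of axiom T: valid iff R is reflexive. R is reflexive — valid.
(E) ⟨R⟩[R]p → [R]p is the dual of axiom 5; it is valid on a frame exactly when R is euclidean. R is not euclidean, so not valid.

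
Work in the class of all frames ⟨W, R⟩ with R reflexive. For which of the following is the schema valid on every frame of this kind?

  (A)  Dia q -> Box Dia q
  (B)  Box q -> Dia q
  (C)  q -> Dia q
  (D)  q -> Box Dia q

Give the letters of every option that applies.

A reflexive relation is serial.
(A) Dia q -> Box Dia q is axiom 5, which corresponds to the euclidean property. Such an R need not be euclidean — not valid.
(B) Box q -> Dia q is axiom D, which corresponds to seriality. Every such R is serial — valid.
(C) q -> Dia q (the dual of axiom T) characterises the reflexive frames. Every such R is reflexive — valid.
(D) q -> Box Dia q is axiom B; it is valid on a frame exactly when R is symmetric. Such an R need not be symmetric, so not valid.

B, C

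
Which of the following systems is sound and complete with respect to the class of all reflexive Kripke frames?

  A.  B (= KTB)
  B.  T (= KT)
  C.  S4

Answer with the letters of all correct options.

(A) B (= KTB) is determined by the class of reflexive and symmetric frames.
(B) T (= KT) is determined by exactly this class.
(C) S4 is determined by the class of reflexive and transitive frames.

B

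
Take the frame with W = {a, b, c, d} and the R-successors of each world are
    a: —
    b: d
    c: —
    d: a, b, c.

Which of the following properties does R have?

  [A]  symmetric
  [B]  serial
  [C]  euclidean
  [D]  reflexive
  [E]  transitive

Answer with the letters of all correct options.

none

(A) not symmetric: d R a but not a R d.
(B) not serial: a has no R-successor.
(C) not euclidean: d R a and d R b but not a R b.
(D) not reflexive: not a R a.
(E) not transitive: b R d and d R a but not b R a.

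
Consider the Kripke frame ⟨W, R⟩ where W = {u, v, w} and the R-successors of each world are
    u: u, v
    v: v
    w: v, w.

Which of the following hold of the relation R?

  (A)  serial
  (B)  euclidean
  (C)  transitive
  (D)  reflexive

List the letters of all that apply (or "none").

(A) serial: every world has an R-successor.
(B) not euclidean: u R v and u R u but not v R u.
(C) transitive: R is closed under composition.
(D) reflexive: each world relates to itself.

A, C, D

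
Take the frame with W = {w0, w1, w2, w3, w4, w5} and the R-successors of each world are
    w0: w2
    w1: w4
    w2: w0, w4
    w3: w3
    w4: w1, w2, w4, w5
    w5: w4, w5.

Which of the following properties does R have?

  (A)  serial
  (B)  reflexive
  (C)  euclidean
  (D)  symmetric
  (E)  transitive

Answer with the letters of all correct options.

A, D

(A) serial: every world has an R-successor.
(B) not reflexive: not w0 R w0.
(C) not euclidean: w2 R w0 and w2 R w4 but not w0 R w4.
(D) symmetric: every R-edge is matched by its reverse.
(E) not transitive: w0 R w2 and w2 R w0 but not w0 R w0.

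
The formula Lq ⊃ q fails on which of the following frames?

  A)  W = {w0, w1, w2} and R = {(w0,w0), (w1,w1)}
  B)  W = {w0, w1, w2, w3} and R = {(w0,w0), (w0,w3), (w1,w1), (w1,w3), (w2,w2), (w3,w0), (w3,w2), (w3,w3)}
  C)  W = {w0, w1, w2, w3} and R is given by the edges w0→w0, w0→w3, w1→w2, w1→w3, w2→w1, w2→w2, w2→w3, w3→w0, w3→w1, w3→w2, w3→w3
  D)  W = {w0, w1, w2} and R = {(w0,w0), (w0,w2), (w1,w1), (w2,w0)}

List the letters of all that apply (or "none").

A, C, D

The schema Lq ⊃ q is axiom T; it is valid on a frame iff R is reflexive.
(A) R is not reflexive (not w2 R w2), so the schema fails here.
(B) R is reflexive (each world relates to itself), so the schema is valid here.
(C) R is not reflexive (not w1 R w1), so the schema fails here.
(D) R is not reflexive (not w2 R w2), so the schema fails here.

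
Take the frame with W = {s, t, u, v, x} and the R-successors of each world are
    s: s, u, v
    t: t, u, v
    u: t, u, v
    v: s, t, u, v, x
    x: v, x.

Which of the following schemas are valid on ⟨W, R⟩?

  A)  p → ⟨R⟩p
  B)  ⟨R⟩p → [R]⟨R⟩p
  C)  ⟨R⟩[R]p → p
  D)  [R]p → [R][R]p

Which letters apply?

A

R is reflexive: each world relates to itself.
R is not symmetric: s R u but not u R s.
R is not transitive: s R u and u R t but not s R t.
R is not euclidean: s R u and s R s but not u R s.
(A) the dual of axiom T: valid iff R is reflexive. R is reflexive — valid.
(B) axiom 5: valid iff R is euclidean. R is not euclidean — not valid.
(C) the dual of axiom B: valid iff R is symmetric. R is not symmetric — not valid.
(D) [R]p → [R][R]p is axiom 4, which corresponds to transitivity. R is not transitive — not valid.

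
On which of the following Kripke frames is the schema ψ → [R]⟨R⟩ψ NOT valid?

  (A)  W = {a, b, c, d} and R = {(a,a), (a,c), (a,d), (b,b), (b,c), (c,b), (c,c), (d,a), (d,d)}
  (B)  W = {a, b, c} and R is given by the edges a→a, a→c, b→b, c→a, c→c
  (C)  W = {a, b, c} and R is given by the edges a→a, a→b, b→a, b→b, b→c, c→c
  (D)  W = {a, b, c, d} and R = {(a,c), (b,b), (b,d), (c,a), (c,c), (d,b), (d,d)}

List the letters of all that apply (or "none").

The schema ψ → [R]⟨R⟩ψ is axiom B; it is valid on a frame iff R is symmetric.
(A) R is not symmetric (a R c but not c R a), so the schema fails here.
(B) R is symmetric (every R-edge is matched by its reverse), so the schema is valid here.
(C) R is not symmetric (b R c but not c R b), so the schema fails here.
(D) R is symmetric (every R-edge is matched by its reverse), so the schema is valid here.

A, C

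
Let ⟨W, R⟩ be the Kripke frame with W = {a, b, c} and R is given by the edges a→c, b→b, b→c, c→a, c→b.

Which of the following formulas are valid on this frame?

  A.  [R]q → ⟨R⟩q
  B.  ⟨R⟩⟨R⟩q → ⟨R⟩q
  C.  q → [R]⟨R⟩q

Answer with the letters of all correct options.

A, C

R is symmetric: every R-edge is matched by its reverse.
R is not transitive: a R c and c R a but not a R a.
R is serial: every world has an R-successor.
(A) [R]q → ⟨R⟩q is axiom D, which corresponds to seriality. R is serial — valid.
(B) ⟨R⟩⟨R⟩q → ⟨R⟩q (the dual of axiom 4) characterises the transitive frames. R is not transitive — not valid.
(C) q → [R]⟨R⟩q is axiom B; it is valid on a frame exactly when R is symmetric. R is symmetric, so valid.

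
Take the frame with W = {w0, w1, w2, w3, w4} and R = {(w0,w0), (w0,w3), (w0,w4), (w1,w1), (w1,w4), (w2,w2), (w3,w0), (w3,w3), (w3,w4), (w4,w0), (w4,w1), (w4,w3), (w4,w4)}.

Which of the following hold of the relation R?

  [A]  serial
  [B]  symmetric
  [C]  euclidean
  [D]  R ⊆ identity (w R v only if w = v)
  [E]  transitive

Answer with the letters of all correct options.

(A) serial: every world has an R-successor.
(B) symmetric: every R-edge is matched by its reverse.
(C) not euclidean: w4 R w0 and w4 R w1 but not w0 R w1.
(D) not ⊆ identity: w0 R w3 with w0 ≠ w3.
(E) not transitive: w0 R w4 and w4 R w1 but not w0 R w1.

A, B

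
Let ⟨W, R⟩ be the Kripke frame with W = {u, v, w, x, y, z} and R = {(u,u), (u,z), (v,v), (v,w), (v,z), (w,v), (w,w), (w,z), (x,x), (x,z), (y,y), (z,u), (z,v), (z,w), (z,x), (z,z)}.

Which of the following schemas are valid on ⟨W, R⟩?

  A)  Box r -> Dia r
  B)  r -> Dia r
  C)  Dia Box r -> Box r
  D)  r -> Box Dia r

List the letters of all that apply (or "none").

R is reflexive: each world relates to itself.
R is symmetric: every R-edge is matched by its reverse.
R is not euclidean: z R u and z R v but not u R v.
R is serial: every world has an R-successor.
(A) Box r -> Dia r (axiom D) characterises the serial frames. R is serial — valid.
(B) the dual of axiom T: valid iff R is reflexive. R is reflexive — valid.
(C) the dual of axiom 5: valid iff R is euclidean. R is not euclidean — not valid.
(D) r -> Box Dia r is axiom B; it is valid on a frame exactly when R is symmetric. R is symmetric, so valid.

A, B, D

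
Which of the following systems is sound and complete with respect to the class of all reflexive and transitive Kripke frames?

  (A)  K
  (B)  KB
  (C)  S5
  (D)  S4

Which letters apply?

(A) K is determined by the class of arbitrary frames.
(B) KB is determined by the class of symmetric frames.
(C) S5 is determined by the class of reflexive, symmetric, and transitive frames.
(D) S4 is determined by exactly this class.

D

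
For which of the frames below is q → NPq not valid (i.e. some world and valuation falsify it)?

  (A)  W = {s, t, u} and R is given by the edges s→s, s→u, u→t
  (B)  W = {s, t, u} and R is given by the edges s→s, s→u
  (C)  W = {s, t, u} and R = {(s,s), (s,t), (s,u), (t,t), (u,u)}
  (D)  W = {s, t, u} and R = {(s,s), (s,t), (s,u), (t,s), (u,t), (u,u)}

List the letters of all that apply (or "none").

The schema q → NPq is axiom B; it is valid on a frame iff R is symmetric.
(A) R is not symmetric (s R u but not u R s), so the schema fails here.
(B) R is not symmetric (s R u but not u R s), so the schema fails here.
(C) R is not symmetric (s R t but not t R s), so the schema fails here.
(D) R is not symmetric (s R u but not u R s), so the schema fails here.

A, B, C, D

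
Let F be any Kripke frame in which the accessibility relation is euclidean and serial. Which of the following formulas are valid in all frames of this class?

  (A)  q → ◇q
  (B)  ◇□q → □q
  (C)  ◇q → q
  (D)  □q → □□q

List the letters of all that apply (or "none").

B

(A) q → ◇q is the dual of axiom T, which corresponds to reflexivity. Such an R need not be reflexive — not valid.
(B) ◇□q → □q (the dual of axiom 5) characterises the euclidean frames. Every such R is euclidean — valid.
(C) ◇q → q is the converse of T; it holds exactly when R ⊆ identity. Such an R need not be a subset of the identity — not valid.
(D) axiom 4: valid iff R is transitive. Such an R need not be transitive — not valid.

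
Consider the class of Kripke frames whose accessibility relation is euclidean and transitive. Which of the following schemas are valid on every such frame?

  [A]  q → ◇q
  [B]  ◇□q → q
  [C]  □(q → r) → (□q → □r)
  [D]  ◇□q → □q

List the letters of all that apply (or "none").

C, D

(A) q → ◇q is the dual of axiom T, which corresponds to reflexivity. Such an R need not be reflexive — not valid.
(B) ◇□q → q is the dual of axiom B, which corresponds to symmetry. Such an R need not be symmetric — not valid.
(C) □(q → r) → (□q → □r) is the K axiom; it holds on all frames — valid.
(D) ◇□q → □q is the dual of axiom 5; it is valid on a frame exactly when R is euclidean. Every such R is euclidean, so valid.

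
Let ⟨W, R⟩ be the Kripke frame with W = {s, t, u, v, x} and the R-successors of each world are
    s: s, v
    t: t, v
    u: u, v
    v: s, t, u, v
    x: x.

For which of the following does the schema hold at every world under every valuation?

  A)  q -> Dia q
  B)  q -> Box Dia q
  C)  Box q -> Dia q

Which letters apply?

A, B, C

R is reflexive: each world relates to itself.
R is symmetric: every R-edge is matched by its reverse.
R is serial: every world has an R-successor.
(A) q -> Dia q is the dual of axiom T; it is valid on a frame exactly when R is reflexive. R is reflexive, so valid.
(B) axiom B: valid iff R is symmetric. R is symmetric — valid.
(C) Box q -> Dia q is axiom D; it is valid on a frame exactly when R is serial. R is serial, so valid.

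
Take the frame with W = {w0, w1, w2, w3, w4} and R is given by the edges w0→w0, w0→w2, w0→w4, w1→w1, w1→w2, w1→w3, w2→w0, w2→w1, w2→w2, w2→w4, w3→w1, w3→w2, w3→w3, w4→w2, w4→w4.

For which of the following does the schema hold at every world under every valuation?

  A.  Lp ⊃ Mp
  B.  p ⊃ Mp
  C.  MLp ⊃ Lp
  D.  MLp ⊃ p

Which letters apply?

A, B

R is reflexive: each world relates to itself.
R is not symmetric: w0 R w4 but not w4 R w0.
R is not euclidean: w0 R w4 and w0 R w0 but not w4 R w0.
R is serial: every world has an R-successor.
(A) Lp ⊃ Mp is axiom D; it is valid on a frame exactly when R is serial. R is serial, so valid.
(B) the dual of axiom T: valid iff R is reflexive. R is reflexive — valid.
(C) MLp ⊃ Lp is the dual of axiom 5; it is valid on a frame exactly when R is euclidean. R is not euclidean, so not valid.
(D) MLp ⊃ p (the dual of axiom B) characterises the symmetric frames. R is not symmetric — not valid.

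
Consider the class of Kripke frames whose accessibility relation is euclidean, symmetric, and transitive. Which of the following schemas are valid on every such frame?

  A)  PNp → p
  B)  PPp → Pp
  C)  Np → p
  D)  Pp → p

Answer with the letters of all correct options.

(A) the dual of axiom B: valid iff R is symmetric. Every such R is symmetric — valid.
(B) PPp → Pp (the dual of axiom 4) characterises the transitive frames. Every such R is transitive — valid.
(C) Np → p is axiom T, which corresponds to reflexivity. Such an R need not be reflexive — not valid.
(D) Pp → p is valid only on frames where every R-edge is a self-loop. Such an R need not be a subset of the identity — not valid.

A, B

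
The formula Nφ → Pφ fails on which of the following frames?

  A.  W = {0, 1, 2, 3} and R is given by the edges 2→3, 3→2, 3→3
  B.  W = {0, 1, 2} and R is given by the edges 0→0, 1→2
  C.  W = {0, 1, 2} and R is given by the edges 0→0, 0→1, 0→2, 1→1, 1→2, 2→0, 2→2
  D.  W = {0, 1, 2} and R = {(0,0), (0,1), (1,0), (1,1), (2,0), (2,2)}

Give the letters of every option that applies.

The schema Nφ → Pφ is axiom D; it is valid on a frame iff R is serial.
(A) R is not serial (0 has no R-successor), so the schema fails here.
(B) R is not serial (2 has no R-successor), so the schema fails here.
(C) R is serial (every world has an R-successor), so the schema is valid here.
(D) R is serial (every world has an R-successor), so the schema is valid here.

A, B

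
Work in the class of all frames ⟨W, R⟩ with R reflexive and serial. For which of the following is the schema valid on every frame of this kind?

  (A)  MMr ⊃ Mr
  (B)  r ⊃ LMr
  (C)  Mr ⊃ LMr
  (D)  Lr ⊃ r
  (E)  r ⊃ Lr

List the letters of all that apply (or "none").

(A) the dual of axiom 4: valid iff R is transitive. Such an R need not be transitive — not valid.
(B) axiom B: valid iff R is symmetric. Such an R need not be symmetric — not valid.
(C) Mr ⊃ LMr is axiom 5, which corresponds to the euclidean property. Such an R need not be euclidean — not valid.
(D) Lr ⊃ r (axiom T) characterises the reflexive frames. Every such R is reflexive — valid.
(E) r ⊃ Lr is valid only on frames where every R-edge is a self-loop. Such an R need not be a subset of the identity — not valid.

D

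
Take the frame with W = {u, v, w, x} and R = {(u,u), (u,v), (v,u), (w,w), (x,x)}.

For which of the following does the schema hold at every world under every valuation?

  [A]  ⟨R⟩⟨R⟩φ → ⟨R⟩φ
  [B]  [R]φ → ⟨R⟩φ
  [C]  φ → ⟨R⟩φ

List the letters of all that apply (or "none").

B

R is not reflexive: not v R v.
R is not transitive: v R u and u R v but not v R v.
R is serial: every world has an R-successor.
(A) ⟨R⟩⟨R⟩φ → ⟨R⟩φ is the dual of axiom 4, which corresponds to transitivity. R is not transitive — not valid.
(B) [R]φ → ⟨R⟩φ (axiom D) characterises the serial frames. R is serial — valid.
(C) φ → ⟨R⟩φ is the dual of axiom T, which corresponds to reflexivity. R is not reflexive — not valid.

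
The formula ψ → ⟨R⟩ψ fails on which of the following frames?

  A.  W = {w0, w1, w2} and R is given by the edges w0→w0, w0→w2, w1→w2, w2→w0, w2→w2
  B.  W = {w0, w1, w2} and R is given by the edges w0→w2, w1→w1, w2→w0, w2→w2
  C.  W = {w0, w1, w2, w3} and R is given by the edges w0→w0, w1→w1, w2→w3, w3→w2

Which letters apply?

A, B, C

The schema ψ → ⟨R⟩ψ is the dual of axiom T; it is valid on a frame iff R is reflexive.
(A) R is not reflexive (not w1 R w1), so the schema fails here.
(B) R is not reflexive (not w0 R w0), so the schema fails here.
(C) R is not reflexive (not w2 R w2), so the schema fails here.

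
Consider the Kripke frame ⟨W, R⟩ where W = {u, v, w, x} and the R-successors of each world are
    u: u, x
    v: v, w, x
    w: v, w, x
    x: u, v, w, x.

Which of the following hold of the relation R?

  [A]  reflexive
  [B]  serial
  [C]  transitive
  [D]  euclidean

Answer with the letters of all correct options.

(A) reflexive: each world relates to itself.
(B) serial: every world has an R-successor.
(C) not transitive: u R x and x R v but not u R v.
(D) not euclidean: x R u and x R v but not u R v.

A, B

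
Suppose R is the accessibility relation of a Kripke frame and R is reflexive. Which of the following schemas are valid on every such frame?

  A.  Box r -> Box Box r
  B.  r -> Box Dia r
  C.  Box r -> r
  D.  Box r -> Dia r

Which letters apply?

C, D

A reflexive relation is serial.
(A) Box r -> Box Box r is axiom 4; it is valid on a frame exactly when R is transitive. Such an R need not be transitive, so not valid.
(B) r -> Box Dia r (axiom B) characterises the symmetric frames. Such an R need not be symmetric — not valid.
(C) Box r -> r (axiom T) characterises the reflexive frames. Every such R is reflexive — valid.
(D) Box r -> Dia r (axiom D) characterises the serial frames. Every such R is serial — valid.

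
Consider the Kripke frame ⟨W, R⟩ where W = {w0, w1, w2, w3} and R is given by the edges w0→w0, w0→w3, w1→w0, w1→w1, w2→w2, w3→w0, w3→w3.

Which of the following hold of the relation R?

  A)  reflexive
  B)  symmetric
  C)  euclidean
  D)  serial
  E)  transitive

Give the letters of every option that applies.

A, D

(A) reflexive: each world relates to itself.
(B) not symmetric: w1 R w0 but not w0 R w1.
(C) not euclidean: w1 R w0 and w1 R w1 but not w0 R w1.
(D) serial: every world has an R-successor.
(E) not transitive: w1 R w0 and w0 R w3 but not w1 R w3.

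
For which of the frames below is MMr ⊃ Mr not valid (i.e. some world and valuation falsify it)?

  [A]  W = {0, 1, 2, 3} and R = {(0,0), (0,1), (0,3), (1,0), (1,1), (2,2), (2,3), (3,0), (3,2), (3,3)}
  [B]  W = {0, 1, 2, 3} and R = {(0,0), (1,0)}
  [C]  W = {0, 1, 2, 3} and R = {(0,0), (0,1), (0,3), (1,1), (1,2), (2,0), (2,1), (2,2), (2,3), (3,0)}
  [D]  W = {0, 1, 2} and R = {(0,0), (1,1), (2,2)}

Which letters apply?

A, C

The schema MMr ⊃ Mr is the dual of axiom 4; it is valid on a frame iff R is transitive.
(A) R is not transitive (0 R 3 and 3 R 2 but not 0 R 2), so the schema fails here.
(B) R is transitive (R is closed under composition), so the schema is valid here.
(C) R is not transitive (0 R 1 and 1 R 2 but not 0 R 2), so the schema fails here.
(D) R is transitive (R is closed under composition), so the schema is valid here.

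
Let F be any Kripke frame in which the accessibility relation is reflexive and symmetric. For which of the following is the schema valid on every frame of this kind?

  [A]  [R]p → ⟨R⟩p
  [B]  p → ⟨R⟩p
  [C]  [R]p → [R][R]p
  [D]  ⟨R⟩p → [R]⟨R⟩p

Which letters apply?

Reflexive relations are serial.
(A) [R]p → ⟨R⟩p is axiom D; it is valid on a frame exactly when R is serial. Every such R is serial, so valid.
(B) p → ⟨R⟩p (the dual of axiom T) characterises the reflexive frames. Every such R is reflexive — valid.
(C) axiom 4: valid iff R is transitive. Such an R need not be transitive — not valid.
(D) ⟨R⟩p → [R]⟨R⟩p is axiom 5, which corresponds to the euclidean property. Such an R need not be euclidean — not valid.

A, B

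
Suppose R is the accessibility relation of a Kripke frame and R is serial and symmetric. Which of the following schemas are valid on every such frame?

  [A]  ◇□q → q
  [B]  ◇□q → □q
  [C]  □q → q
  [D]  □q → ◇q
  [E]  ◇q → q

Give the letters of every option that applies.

A, D

(A) ◇□q → q is the dual of axiom B, which corresponds to symmetry. Every such R is symmetric — valid.
(B) ◇□q → □q (the dual of axiom 5) characterises the euclidean frames. Such an R need not be euclidean — not valid.
(C) □q → q (axiom T) characterises the reflexive frames. Such an R need not be reflexive — not valid.
(D) □q → ◇q (axiom D) characterises the serial frames. Every such R is serial — valid.
(E) ◇q → q (the converse of T) corresponds to R being a subset of the identity. Such an R need not be a subset of the identity, so not valid.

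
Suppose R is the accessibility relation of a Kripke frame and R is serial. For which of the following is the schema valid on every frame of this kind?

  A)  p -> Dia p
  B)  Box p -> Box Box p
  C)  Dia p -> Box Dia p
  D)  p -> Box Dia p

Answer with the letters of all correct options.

(A) p -> Dia p is the dual of axiom T, which corresponds to reflexivity. Such an R need not be reflexive — not valid.
(B) Box p -> Box Box p is axiom 4; it is valid on a frame exactly when R is transitive. Such an R need not be transitive, so not valid.
(C) Dia p -> Box Dia p (axiom 5) characterises the euclidean frames. Such an R need not be euclidean — not valid.
(D) axiom B: valid iff R is symmetric. Such an R need not be symmetric — not valid.

none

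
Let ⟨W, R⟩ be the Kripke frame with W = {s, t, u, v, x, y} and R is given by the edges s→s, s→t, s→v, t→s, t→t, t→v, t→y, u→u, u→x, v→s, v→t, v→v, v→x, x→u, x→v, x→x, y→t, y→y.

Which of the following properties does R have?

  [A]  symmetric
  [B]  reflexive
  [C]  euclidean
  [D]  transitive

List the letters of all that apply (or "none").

(A) symmetric: every R-edge is matched by its reverse.
(B) reflexive: each world relates to itself.
(C) not euclidean: t R s and t R y but not s R y.
(D) not transitive: s R t and t R y but not s R y.

A, B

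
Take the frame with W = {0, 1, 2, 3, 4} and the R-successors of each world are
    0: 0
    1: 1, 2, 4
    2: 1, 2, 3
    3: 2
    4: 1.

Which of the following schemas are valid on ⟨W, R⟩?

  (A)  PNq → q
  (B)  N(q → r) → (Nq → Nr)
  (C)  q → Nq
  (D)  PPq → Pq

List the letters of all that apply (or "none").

A, B

R is symmetric: every R-edge is matched by its reverse.
R is not transitive: 1 R 2 and 2 R 3 but not 1 R 3.
R is not a subset of the identity: 1 R 2 with 1 ≠ 2.
(A) the dual of axiom B: valid iff R is symmetric. R is symmetric — valid.
(B) this is just K, valid on every normal frame.
(C) q → Nq is equivalent to ◇p→p; it holds exactly when R ⊆ identity. Here R ⊄ identity — not valid.
(D) the dual of axiom 4: valid iff R is transitive. R is not transitive — not valid.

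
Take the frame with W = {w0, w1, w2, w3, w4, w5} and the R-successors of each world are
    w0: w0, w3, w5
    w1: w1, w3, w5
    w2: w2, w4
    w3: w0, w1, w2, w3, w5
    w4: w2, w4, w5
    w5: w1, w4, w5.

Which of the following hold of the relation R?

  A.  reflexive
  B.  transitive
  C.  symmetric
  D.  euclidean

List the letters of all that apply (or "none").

(A) reflexive: each world relates to itself.
(B) not transitive: w0 R w3 and w3 R w1 but not w0 R w1.
(C) not symmetric: w0 R w5 but not w5 R w0.
(D) not euclidean: w0 R w5 and w0 R w0 but not w5 R w0.

A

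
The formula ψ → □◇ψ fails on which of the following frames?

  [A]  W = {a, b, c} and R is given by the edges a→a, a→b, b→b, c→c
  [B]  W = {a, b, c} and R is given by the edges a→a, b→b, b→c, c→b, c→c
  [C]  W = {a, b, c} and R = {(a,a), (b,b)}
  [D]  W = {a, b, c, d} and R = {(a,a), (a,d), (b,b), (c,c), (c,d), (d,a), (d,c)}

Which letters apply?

A

The schema ψ → □◇ψ is axiom B; it is valid on a frame iff R is symmetric.
(A) R is not symmetric (a R b but not b R a), so the schema fails here.
(B) R is symmetric (every R-edge is matched by its reverse), so the schema is valid here.
(C) R is symmetric (every R-edge is matched by its reverse), so the schema is valid here.
(D) R is symmetric (every R-edge is matched by its reverse), so the schema is valid here.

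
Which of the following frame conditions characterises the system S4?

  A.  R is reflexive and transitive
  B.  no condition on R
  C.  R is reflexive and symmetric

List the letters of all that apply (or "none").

(A) S4 is sound and complete for exactly this class.
(B) this class determines K, not S4.
(C) this class determines B (= KTB), not S4.

A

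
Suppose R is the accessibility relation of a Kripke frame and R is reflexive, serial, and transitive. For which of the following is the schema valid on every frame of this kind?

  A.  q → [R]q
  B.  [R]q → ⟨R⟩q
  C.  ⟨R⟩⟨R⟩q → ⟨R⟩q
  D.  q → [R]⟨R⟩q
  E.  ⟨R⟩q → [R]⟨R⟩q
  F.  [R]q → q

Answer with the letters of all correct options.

B, C, F

(A) q → [R]q is valid only on frames where every R-edge is a self-loop. Such an R need not be a subset of the identity — not valid.
(B) [R]q → ⟨R⟩q (axiom D) characterises the serial frames. Every such R is serial — valid.
(C) ⟨R⟩⟨R⟩q → ⟨R⟩q is the dual of axiom 4, which corresponds to transitivity. Every such R is transitive — valid.
(D) q → [R]⟨R⟩q is axiom B; it is valid on a frame exactly when R is symmetric. Such an R need not be symmetric, so not valid.
(E) ⟨R⟩q → [R]⟨R⟩q is axiom 5; it is valid on a frame exactly when R is euclidean. Such an R need not be euclidean, so not valid.
(F) [R]q → q is axiom T, which corresponds to reflexivity. Every such R is reflexive — valid.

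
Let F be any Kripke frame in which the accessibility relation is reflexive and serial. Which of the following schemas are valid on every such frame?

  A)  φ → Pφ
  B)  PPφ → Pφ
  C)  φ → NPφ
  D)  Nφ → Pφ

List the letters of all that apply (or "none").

(A) φ → Pφ (the dual of axiom T) characterises the reflexive frames. Every such R is reflexive — valid.
(B) PPφ → Pφ (the dual of axiom 4) characterises the transitive frames. Such an R need not be transitive — not valid.
(C) φ → NPφ (axiom B) characterises the symmetric frames. Such an R need not be symmetric — not valid.
(D) axiom D: valid iff R is serial. Every such R is serial — valid.

A, D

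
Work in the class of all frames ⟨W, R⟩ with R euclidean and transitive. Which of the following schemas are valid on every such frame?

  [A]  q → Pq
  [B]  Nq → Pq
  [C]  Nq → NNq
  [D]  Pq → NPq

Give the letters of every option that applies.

(A) the dual of axiom T: valid iff R is reflexive. Such an R need not be reflexive — not valid.
(B) axiom D: valid iff R is serial. Such an R need not be serial — not valid.
(C) Nq → NNq is axiom 4, which corresponds to transitivity. Every such R is transitive — valid.
(D) Pq → NPq (axiom 5) characterises the euclidean frames. Every such R is euclidean — valid.

C, D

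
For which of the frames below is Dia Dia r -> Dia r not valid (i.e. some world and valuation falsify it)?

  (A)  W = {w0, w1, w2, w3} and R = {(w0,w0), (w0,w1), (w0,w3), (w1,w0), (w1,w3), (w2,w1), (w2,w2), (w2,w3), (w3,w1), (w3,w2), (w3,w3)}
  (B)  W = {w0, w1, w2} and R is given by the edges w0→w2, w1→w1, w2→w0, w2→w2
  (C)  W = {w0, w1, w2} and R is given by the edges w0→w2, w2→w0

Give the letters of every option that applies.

A, B, C

The schema Dia Dia r -> Dia r is the dual of axiom 4; it is valid on a frame iff R is transitive.
(A) R is not transitive (w0 R w3 and w3 R w2 but not w0 R w2), so the schema fails here.
(B) R is not transitive (w0 R w2 and w2 R w0 but not w0 R w0), so the schema fails here.
(C) R is not transitive (w0 R w2 and w2 R w0 but not w0 R w0), so the schema fails here.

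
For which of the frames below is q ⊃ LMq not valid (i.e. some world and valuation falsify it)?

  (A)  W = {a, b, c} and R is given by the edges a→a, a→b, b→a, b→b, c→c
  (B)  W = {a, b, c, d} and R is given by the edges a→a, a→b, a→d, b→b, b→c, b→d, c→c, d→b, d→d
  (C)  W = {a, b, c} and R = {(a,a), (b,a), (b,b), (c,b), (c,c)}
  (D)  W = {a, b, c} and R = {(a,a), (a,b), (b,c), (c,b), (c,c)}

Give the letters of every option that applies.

B, C, D

The schema q ⊃ LMq is axiom B; it is valid on a frame iff R is symmetric.
(A) R is symmetric (every R-edge is matched by its reverse), so the schema is valid here.
(B) R is not symmetric (a R b but not b R a), so the schema fails here.
(C) R is not symmetric (b R a but not a R b), so the schema fails here.
(D) R is not symmetric (a R b but not b R a), so the schema fails here.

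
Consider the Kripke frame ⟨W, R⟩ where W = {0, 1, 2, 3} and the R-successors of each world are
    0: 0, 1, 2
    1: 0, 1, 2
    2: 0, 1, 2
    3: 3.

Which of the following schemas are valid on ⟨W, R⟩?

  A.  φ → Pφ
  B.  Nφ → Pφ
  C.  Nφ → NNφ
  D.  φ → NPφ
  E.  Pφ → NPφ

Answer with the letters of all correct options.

R is reflexive: each world relates to itself.
R is symmetric: every R-edge is matched by its reverse.
R is transitive: R is closed under composition.
R is euclidean: any two R-successors of the same world are R-related.
R is serial: every world has an R-successor.
(A) φ → Pφ (the dual of axiom T) characterises the reflexive frames. R is reflexive — valid.
(B) Nφ → Pφ is axiom D; it is valid on a frame exactly when R is serial. R is serial, so valid.
(C) Nφ → NNφ (axiom 4) characterises the transitive frames. R is transitive — valid.
(D) φ → NPφ is axiom B, which corresponds to symmetry. R is symmetric — valid.
(E) Pφ → NPφ (axiom 5) characterises the euclidean frames. R is euclidean — valid.

A, B, C, D, E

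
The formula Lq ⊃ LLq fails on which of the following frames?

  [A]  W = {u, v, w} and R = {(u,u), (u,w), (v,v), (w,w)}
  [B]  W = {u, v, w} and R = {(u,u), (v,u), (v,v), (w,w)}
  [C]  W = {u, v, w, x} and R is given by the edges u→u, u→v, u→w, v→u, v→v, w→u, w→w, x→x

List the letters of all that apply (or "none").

The schema Lq ⊃ LLq is axiom 4; it is valid on a frame iff R is transitive.
(A) R is transitive (R is closed under composition), so the schema is valid here.
(B) R is transitive (R is closed under composition), so the schema is valid here.
(C) R is not transitive (v R u and u R w but not v R w), so the schema fails here.

C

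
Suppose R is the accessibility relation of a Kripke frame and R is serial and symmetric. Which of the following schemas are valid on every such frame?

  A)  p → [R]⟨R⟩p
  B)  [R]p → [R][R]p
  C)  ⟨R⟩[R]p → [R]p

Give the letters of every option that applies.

A

(A) p → [R]⟨R⟩p is axiom B, which corresponds to symmetry. Every such R is symmetric — valid.
(B) [R]p → [R][R]p is axiom 4; it is valid on a frame exactly when R is transitive. Such an R need not be transitive, so not valid.
(C) ⟨R⟩[R]p → [R]p is the dual of axiom 5; it is valid on a frame exactly when R is euclidean. Such an R need not be euclidean, so not valid.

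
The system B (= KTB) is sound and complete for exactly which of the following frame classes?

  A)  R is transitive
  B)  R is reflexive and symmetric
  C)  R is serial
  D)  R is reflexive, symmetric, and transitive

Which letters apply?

B

(A) this class determines K4, not B (= KTB).
(B) B (= KTB) is sound and complete for exactly this class.
(C) this class determines D, not B (= KTB).
(D) this class determines S5, not B (= KTB).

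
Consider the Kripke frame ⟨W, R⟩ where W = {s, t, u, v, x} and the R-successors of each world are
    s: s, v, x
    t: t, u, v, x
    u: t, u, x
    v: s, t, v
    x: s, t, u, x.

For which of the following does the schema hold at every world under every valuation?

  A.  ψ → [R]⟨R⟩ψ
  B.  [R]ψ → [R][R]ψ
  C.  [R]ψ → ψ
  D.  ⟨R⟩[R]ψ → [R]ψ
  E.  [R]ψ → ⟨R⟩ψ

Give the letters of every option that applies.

A, C, E

R is reflexive: each world relates to itself.
R is symmetric: every R-edge is matched by its reverse.
R is not transitive: s R v and v R t but not s R t.
R is not euclidean: s R v and s R x but not v R x.
R is serial: every world has an R-successor.
(A) ψ → [R]⟨R⟩ψ is axiom B, which corresponds to symmetry. R is symmetric — valid.
(B) axiom 4: valid iff R is transitive. R is not transitive — not valid.
(C) [R]ψ → ψ is axiom T, which corresponds to reflexivity. R is reflexive — valid.
(D) ⟨R⟩[R]ψ → [R]ψ is the dual of axiom 5, which corresponds to the euclidean property. R is not euclidean — not valid.
(E) axiom D: valid iff R is serial. R is serial — valid.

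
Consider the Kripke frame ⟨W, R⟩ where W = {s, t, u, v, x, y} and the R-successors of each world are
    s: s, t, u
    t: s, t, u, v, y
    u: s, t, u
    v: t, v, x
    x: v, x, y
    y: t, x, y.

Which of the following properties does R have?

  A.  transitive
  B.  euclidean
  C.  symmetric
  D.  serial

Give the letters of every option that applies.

C, D

(A) not transitive: s R t and t R v but not s R v.
(B) not euclidean: t R s and t R v but not s R v.
(C) symmetric: every R-edge is matched by its reverse.
(D) serial: every world has an R-successor.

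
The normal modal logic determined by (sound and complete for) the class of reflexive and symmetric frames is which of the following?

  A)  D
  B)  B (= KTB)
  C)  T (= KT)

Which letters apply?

(A) D is determined by the class of serial frames.
(B) B (= KTB) is determined by exactly this class.
(C) T (= KT) is determined by the class of reflexive frames.

B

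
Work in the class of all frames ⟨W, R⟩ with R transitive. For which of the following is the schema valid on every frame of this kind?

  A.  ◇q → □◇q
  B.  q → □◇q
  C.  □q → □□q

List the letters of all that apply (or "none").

C

(A) axiom 5: valid iff R is euclidean. Such an R need not be euclidean — not valid.
(B) q → □◇q is axiom B; it is valid on a frame exactly when R is symmetric. Such an R need not be symmetric, so not valid.
(C) □q → □□q is axiom 4, which corresponds to transitivity. Every such R is transitive — valid.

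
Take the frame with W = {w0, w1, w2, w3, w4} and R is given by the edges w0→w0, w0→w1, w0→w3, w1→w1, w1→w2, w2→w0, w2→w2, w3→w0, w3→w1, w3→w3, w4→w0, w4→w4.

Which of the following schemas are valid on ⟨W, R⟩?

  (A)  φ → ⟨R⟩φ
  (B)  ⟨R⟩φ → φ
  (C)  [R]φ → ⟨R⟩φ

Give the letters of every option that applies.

R is reflexive: each world relates to itself.
R is serial: every world has an R-successor.
R is not a subset of the identity: w0 R w1 with w0 ≠ w1.
(A) φ → ⟨R⟩φ (the dual of axiom T) characterises the reflexive frames. R is reflexive — valid.
(B) ⟨R⟩φ → φ is valid only on frames where every R-edge is a self-loop. Here R ⊄ identity — not valid.
(C) axiom D: valid iff R is serial. R is serial — valid.

A, C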